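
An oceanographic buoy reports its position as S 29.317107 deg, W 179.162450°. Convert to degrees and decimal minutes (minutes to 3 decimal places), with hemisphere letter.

29° 19.026′ S, 179° 9.747′ W

Latitude: minutes = (29.317107 − 29) × 60 = 19.02642
Lon: minutes = (179.162450 − 179) × 60 = 9.74700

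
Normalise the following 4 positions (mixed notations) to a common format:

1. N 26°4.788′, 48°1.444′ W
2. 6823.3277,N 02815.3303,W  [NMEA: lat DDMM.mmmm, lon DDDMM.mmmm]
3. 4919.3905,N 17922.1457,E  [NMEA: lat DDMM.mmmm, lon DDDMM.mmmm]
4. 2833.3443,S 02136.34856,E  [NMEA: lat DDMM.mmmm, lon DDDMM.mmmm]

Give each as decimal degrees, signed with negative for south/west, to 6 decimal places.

Point 1:
  φ: 26 + 4.788/60 = 26.0798000
  N ⇒ keep positive
  Longitude: 48 + 1.444/60 = 48.0240667
  W ⇒ negate
Point 2:
  Lat: degrees = first 2 digits = 68, minutes = 23.3277; 68 + 23.3277/60 = 68.3887950
  N → positive
  λ: split at 3 digits → 028° and 15.3303′; 28 + 15.3303/60 = 28.2555050
  W → negative
Point 3:
  Lat: degrees = first 2 digits = 49, minutes = 19.3905; 49 + 19.3905/60 = 49.3231750
  N → positive
  λ: degrees = first 3 digits = 179, minutes = 22.1457; 179 + 22.1457/60 = 179.3690950
  E → positive
Point 4:
  Lat: degrees = first 2 digits = 28, minutes = 33.3443; 28 + 33.3443/60 = 28.5557383
  S ⇒ negate
  Longitude: degrees = first 3 digits = 21, minutes = 36.34856; 21 + 36.34856/60 = 21.6058093
  E → positive

1. 26.079800, -48.024067
2. 68.388795, -28.255505
3. 49.323175, 179.369095
4. -28.555738, 21.605809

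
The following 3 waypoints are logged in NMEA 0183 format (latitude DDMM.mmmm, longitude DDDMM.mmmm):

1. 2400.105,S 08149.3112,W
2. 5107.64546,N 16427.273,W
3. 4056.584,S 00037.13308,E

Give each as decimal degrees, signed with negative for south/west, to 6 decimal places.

Point 1:
  Latitude: degrees = first 2 digits = 24, minutes = 0.105; 24 + 0.105/60 = 24.0017500
  S → negative
  Longitude: degrees = first 3 digits = 81, minutes = 49.3112; 81 + 49.3112/60 = 81.8218533
  hemisphere W, so the sign is −
Point 2:
  Lat: split at 2 digits → 51° and 7.64546′; 51 + 7.64546/60 = 51.1274243
  N → positive
  λ: degrees = first 3 digits = 164, minutes = 27.273; 164 + 27.273/60 = 164.4545500
  W → negative
Point 3:
  φ: split at 2 digits → 40° and 56.584′; 40 + 56.584/60 = 40.9430667
  hemisphere S, so the sign is −
  λ: degrees = first 3 digits = 0, minutes = 37.13308; 0 + 37.13308/60 = 0.6188847
  E ⇒ keep positive

1. -24.001750, -81.821853
2. 51.127424, -164.454550
3. -40.943067, 0.618885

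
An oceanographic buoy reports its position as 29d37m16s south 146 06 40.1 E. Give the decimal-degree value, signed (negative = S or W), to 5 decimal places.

-29.62111, 146.11114

φ: 29° + 37/60 + 16/3600 = 29 + 0.616667 + 0.004444 = 29.621111
S → negative
Longitude: 146 + 6/60 + 40.1/3600 = 146.111139
E → positive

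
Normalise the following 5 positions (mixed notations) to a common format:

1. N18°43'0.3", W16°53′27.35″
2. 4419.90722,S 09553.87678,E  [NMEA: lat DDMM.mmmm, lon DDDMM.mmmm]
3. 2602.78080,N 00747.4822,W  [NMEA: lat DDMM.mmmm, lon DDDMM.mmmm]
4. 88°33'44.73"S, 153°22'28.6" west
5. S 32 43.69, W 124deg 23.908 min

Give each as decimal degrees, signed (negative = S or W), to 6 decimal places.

Point 1:
  Lat: 18° + 43/60 + 0.3/3600 = 18 + 0.716667 + 0.000083 = 18.7167500
  N ⇒ keep positive
  λ: 53′ + 27.35″ = 53.45583′; 16 + 53.45583/60 = 16.8909306
  hemisphere W, so the sign is −
Point 2:
  Lat: degrees = first 2 digits = 44, minutes = 19.90722; 44 + 19.90722/60 = 44.3317870
  S → negative
  Longitude: degrees = first 3 digits = 95, minutes = 53.87678; 95 + 53.87678/60 = 95.8979463
  E ⇒ keep positive
Point 3:
  Lat: split at 2 digits → 26° and 2.7808′; 26 + 2.7808/60 = 26.0463467
  N → positive
  Lon: split at 3 digits → 007° and 47.4822′; 7 + 47.4822/60 = 7.7913700
  W ⇒ negate
Point 4:
  φ: 88° + 33/60 + 44.73/3600 = 88 + 0.550000 + 0.012425 = 88.5624250
  S ⇒ negate
  Longitude: 153° + 22/60 + 28.6/3600 = 153 + 0.366667 + 0.007944 = 153.3746111
  W → negative
Point 5:
  φ: 32 + 43.69/60 = 32.7281667
  hemisphere S, so the sign is −
  Longitude: 124 + 23.908/60 = 124.3984667
  hemisphere W, so the sign is −

1. 18.716750, -16.890931
2. -44.331787, 95.897946
3. 26.046347, -7.791370
4. -88.562425, -153.374611
5. -32.728167, -124.398467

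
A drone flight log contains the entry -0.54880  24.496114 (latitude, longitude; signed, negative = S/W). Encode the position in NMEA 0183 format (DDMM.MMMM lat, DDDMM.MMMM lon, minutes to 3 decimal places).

Latitude is negative → S; |value| = 0.548800
φ: 0° + 0.548800 × 60 = 0° 32.92800′
λ: 24° + 0.496114 × 60 = 24° 29.76684′

0032.928,S / 02429.767,E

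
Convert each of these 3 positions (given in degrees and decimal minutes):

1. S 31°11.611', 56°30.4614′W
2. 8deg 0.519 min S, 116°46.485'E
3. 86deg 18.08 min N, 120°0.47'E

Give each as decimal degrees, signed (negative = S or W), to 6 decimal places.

1. -31.193517, -56.507690
2. -8.008650, 116.774750
3. 86.301333, 120.007833

Point 1:
  Lat: 31 + 11.611/60 = 31.1935167
  hemisphere S, so the sign is −
  Lon: 30.4614′ = 0.507690°; total 56.5076900
  W ⇒ negate
Point 2:
  Lat: 0.519′ = 0.008650°; total 8.0086500
  S ⇒ negate
  λ: 116 + 46.485/60 = 116.7747500
  E → positive
Point 3:
  Lat: 18.08′ = 0.301333°; total 86.3013333
  N ⇒ keep positive
  λ: 120 + 0.47/60 = 120.0078333
  E ⇒ keep positive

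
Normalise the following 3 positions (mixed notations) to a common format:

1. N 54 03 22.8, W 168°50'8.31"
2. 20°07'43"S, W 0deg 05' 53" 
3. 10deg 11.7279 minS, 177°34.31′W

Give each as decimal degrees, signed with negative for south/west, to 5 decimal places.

Point 1:
  φ: 54 + 3/60 + 22.8/3600 = 54.056333
  N → positive
  Longitude: 168 + 50/60 + 8.31/3600 = 168.835642
  W ⇒ negate
Point 2:
  Latitude: 7′ + 43″ = 7.71667′; 20 + 7.71667/60 = 20.128611
  S → negative
  Longitude: 5′ + 53″ = 5.88333′; 0 + 5.88333/60 = 0.098056
  W → negative
Point 3:
  φ: 10 + 11.7279/60 = 10.195465
  hemisphere S, so the sign is −
  Lon: 34.31′ = 0.571833°; total 177.571833
  W ⇒ negate

1. 54.05633, -168.83564
2. -20.12861, -0.09806
3. -10.19547, -177.57183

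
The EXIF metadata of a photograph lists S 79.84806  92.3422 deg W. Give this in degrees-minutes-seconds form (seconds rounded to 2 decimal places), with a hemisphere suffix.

Latitude: whole degrees 79; 50.88360′ → 50′ and 53.0160″
Longitude: 0.342200° → 20.53200′; 0.53200 × 60 = 31.9200″

79°50′53.02″ S, 92°20′31.92″ W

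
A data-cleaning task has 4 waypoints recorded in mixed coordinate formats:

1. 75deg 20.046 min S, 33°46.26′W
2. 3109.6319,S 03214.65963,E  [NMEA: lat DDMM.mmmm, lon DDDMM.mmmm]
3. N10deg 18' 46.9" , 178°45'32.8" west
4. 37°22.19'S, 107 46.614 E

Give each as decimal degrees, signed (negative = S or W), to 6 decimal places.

1. -75.334100, -33.771000
2. -31.160532, 32.244327
3. 10.313028, -178.759111
4. -37.369833, 107.776900

Point 1:
  Latitude: 75 + 20.046/60 = 75.3341000
  hemisphere S, so the sign is −
  Longitude: 46.26′ = 0.771000°; total 33.7710000
  hemisphere W, so the sign is −
Point 2:
  φ: degrees = first 2 digits = 31, minutes = 9.6319; 31 + 9.6319/60 = 31.1605317
  hemisphere S, so the sign is −
  Longitude: degrees = first 3 digits = 32, minutes = 14.65963; 32 + 14.65963/60 = 32.2443272
  E ⇒ keep positive
Point 3:
  Latitude: 18′ + 46.9″ = 18.78167′; 10 + 18.78167/60 = 10.3130278
  N → positive
  Longitude: 45′ + 32.8″ = 45.54667′; 178 + 45.54667/60 = 178.7591111
  W ⇒ negate
Point 4:
  Latitude: 22.19′ = 0.369833°; total 37.3698333
  hemisphere S, so the sign is −
  Lon: 107 + 46.614/60 = 107.7769000
  E ⇒ keep positive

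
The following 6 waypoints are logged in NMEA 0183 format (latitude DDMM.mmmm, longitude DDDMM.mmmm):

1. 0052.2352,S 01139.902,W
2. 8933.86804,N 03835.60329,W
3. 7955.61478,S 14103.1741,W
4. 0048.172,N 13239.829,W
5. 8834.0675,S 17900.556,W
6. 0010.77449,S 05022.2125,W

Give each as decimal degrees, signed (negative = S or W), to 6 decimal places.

1. -0.870587, -11.665033
2. 89.564467, -38.593388
3. -79.926913, -141.052902
4. 0.802867, -132.663817
5. -88.567792, -179.009267
6. -0.179575, -50.370208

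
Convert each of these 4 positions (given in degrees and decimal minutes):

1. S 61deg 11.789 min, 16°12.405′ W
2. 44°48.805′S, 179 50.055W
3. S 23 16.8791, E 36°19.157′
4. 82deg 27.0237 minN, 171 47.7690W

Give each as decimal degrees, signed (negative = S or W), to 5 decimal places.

1. -61.19648, -16.20675
2. -44.81342, -179.83425
3. -23.28132, 36.31928
4. 82.45040, -171.79615

Point 1:
  Lat: 11.789′ = 0.196483°; total 61.196483
  hemisphere S, so the sign is −
  Lon: 12.405′ = 0.206750°; total 16.206750
  hemisphere W, so the sign is −
Point 2:
  Latitude: 44 + 48.805/60 = 44.813417
  hemisphere S, so the sign is −
  Longitude: 179 + 50.055/60 = 179.834250
  hemisphere W, so the sign is −
Point 3:
  Lat: 23 + 16.8791/60 = 23.281318
  hemisphere S, so the sign is −
  Longitude: 19.157′ = 0.319283°; total 36.319283
  E ⇒ keep positive
Point 4:
  Lat: 82 + 27.0237/60 = 82.450395
  N → positive
  Longitude: 47.769′ = 0.796150°; total 171.796150
  W ⇒ negate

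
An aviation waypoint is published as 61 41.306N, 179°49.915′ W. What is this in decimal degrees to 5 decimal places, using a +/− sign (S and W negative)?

Latitude: 61 + 41.306/60 = 61.688433
N → positive
Longitude: 179 + 49.915/60 = 179.831917
hemisphere W, so the sign is −

61.68843, -179.83192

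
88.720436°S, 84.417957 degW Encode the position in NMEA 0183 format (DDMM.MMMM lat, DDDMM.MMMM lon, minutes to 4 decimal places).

8843.2262,S / 08425.0774,W

φ: fractional part 0.720436 → 43.226160 minutes
λ: minutes = (84.417957 − 84) × 60 = 25.077420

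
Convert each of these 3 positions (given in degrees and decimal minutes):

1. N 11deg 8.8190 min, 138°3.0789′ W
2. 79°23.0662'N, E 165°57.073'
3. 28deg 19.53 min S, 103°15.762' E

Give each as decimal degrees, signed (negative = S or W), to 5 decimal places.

Point 1:
  Lat: 8.819′ = 0.146983°; total 11.146983
  N → positive
  Lon: 138 + 3.0789/60 = 138.051315
  hemisphere W, so the sign is −
Point 2:
  Latitude: 79 + 23.0662/60 = 79.384437
  N ⇒ keep positive
  λ: 165 + 57.073/60 = 165.951217
  E ⇒ keep positive
Point 3:
  φ: 28 + 19.53/60 = 28.325500
  S ⇒ negate
  Longitude: 15.762′ = 0.262700°; total 103.262700
  E → positive

1. 11.14698, -138.05132
2. 79.38444, 165.95122
3. -28.32550, 103.26270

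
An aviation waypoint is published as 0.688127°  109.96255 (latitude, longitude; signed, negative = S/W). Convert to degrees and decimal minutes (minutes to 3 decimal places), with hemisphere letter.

φ: 0° + 0.688127 × 60 = 0° 41.28762′
Lon: 109° + 0.962550 × 60 = 109° 57.75300′

0° 41.288′ N, 109° 57.753′ E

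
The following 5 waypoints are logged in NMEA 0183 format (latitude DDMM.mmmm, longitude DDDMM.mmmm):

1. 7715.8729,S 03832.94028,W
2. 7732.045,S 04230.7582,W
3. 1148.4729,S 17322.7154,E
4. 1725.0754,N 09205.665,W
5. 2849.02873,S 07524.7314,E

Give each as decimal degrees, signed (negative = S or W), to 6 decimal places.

Point 1:
  φ: degrees = first 2 digits = 77, minutes = 15.8729; 77 + 15.8729/60 = 77.2645483
  S ⇒ negate
  Lon: split at 3 digits → 038° and 32.94028′; 38 + 32.94028/60 = 38.5490047
  W ⇒ negate
Point 2:
  Latitude: degrees = first 2 digits = 77, minutes = 32.045; 77 + 32.045/60 = 77.5340833
  S ⇒ negate
  Lon: degrees = first 3 digits = 42, minutes = 30.7582; 42 + 30.7582/60 = 42.5126367
  W ⇒ negate
Point 3:
  φ: degrees = first 2 digits = 11, minutes = 48.4729; 11 + 48.4729/60 = 11.8078817
  S → negative
  Lon: split at 3 digits → 173° and 22.7154′; 173 + 22.7154/60 = 173.3785900
  E ⇒ keep positive
Point 4:
  Latitude: degrees = first 2 digits = 17, minutes = 25.0754; 17 + 25.0754/60 = 17.4179233
  N → positive
  Longitude: degrees = first 3 digits = 92, minutes = 5.665; 92 + 5.665/60 = 92.0944167
  hemisphere W, so the sign is −
Point 5:
  Lat: split at 2 digits → 28° and 49.02873′; 28 + 49.02873/60 = 28.8171455
  S ⇒ negate
  Longitude: split at 3 digits → 075° and 24.7314′; 75 + 24.7314/60 = 75.4121900
  E → positive

1. -77.264548, -38.549005
2. -77.534083, -42.512637
3. -11.807882, 173.378590
4. 17.417923, -92.094417
5. -28.817146, 75.412190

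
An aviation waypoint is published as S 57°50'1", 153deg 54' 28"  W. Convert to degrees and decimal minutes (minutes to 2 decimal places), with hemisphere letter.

57° 50.02′ S, 153° 54.47′ W

Latitude: seconds/60 = 0.01667; minutes = 50 + 0.01667 = 50.0167
Longitude: 54 + 28/60 = 54.4667′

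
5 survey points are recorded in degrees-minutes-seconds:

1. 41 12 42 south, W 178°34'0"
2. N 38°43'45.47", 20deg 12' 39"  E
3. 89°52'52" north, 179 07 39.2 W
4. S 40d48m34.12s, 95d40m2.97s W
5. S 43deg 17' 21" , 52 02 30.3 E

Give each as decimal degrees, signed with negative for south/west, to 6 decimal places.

1. -41.211667, -178.566667
2. 38.729297, 20.210833
3. 89.881111, -179.127556
4. -40.809478, -95.667492
5. -43.289167, 52.041750

Point 1:
  Latitude: 41 + 12/60 + 42/3600 = 41.2116667
  S ⇒ negate
  λ: 178° + 34/60 + 0/3600 = 178 + 0.566667 + 0.000000 = 178.5666667
  W ⇒ negate
Point 2:
  Lat: 38° + 43/60 + 45.47/3600 = 38 + 0.716667 + 0.012631 = 38.7292972
  N ⇒ keep positive
  λ: 12′ + 39″ = 12.65000′; 20 + 12.65000/60 = 20.2108333
  E → positive
Point 3:
  Latitude: 89° + 52/60 + 52/3600 = 89 + 0.866667 + 0.014444 = 89.8811111
  N → positive
  Longitude: 179° + 7/60 + 39.2/3600 = 179 + 0.116667 + 0.010889 = 179.1275556
  W ⇒ negate
Point 4:
  φ: 40 + 48/60 + 34.12/3600 = 40.8094778
  hemisphere S, so the sign is −
  Longitude: 40′ + 2.97″ = 40.04950′; 95 + 40.04950/60 = 95.6674917
  W → negative
Point 5:
  φ: 43° + 17/60 + 21/3600 = 43 + 0.283333 + 0.005833 = 43.2891667
  S ⇒ negate
  Lon: 2′ + 30.3″ = 2.50500′; 52 + 2.50500/60 = 52.0417500
  E ⇒ keep positive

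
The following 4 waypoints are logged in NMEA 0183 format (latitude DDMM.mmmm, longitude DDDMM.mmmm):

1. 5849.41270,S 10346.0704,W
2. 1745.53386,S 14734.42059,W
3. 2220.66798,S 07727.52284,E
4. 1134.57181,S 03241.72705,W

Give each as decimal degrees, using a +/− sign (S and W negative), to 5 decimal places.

1. -58.82355, -103.76784
2. -17.75890, -147.57368
3. -22.34447, 77.45871
4. -11.57620, -32.69545

Point 1:
  φ: split at 2 digits → 58° and 49.4127′; 58 + 49.4127/60 = 58.823545
  S ⇒ negate
  Longitude: degrees = first 3 digits = 103, minutes = 46.0704; 103 + 46.0704/60 = 103.767840
  W ⇒ negate
Point 2:
  Lat: split at 2 digits → 17° and 45.53386′; 17 + 45.53386/60 = 17.758898
  S ⇒ negate
  λ: split at 3 digits → 147° and 34.42059′; 147 + 34.42059/60 = 147.573677
  W ⇒ negate
Point 3:
  Lat: split at 2 digits → 22° and 20.66798′; 22 + 20.66798/60 = 22.344466
  S → negative
  Longitude: split at 3 digits → 077° and 27.52284′; 77 + 27.52284/60 = 77.458714
  E ⇒ keep positive
Point 4:
  φ: degrees = first 2 digits = 11, minutes = 34.57181; 11 + 34.57181/60 = 11.576197
  hemisphere S, so the sign is −
  Lon: split at 3 digits → 032° and 41.72705′; 32 + 41.72705/60 = 32.695451
  W → negative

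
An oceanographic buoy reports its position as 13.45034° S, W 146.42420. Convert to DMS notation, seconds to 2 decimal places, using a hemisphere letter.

13°27′1.22″ S, 146°25′27.12″ W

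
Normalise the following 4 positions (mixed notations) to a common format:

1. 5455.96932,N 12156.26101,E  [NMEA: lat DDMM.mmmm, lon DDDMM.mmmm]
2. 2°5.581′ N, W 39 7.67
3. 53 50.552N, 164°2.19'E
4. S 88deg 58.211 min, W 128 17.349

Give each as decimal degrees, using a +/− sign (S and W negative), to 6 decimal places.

1. 54.932822, 121.937684
2. 2.093017, -39.127833
3. 53.842533, 164.036500
4. -88.970183, -128.289150

Point 1:
  φ: split at 2 digits → 54° and 55.96932′; 54 + 55.96932/60 = 54.9328220
  N → positive
  Lon: degrees = first 3 digits = 121, minutes = 56.26101; 121 + 56.26101/60 = 121.9376835
  E → positive
Point 2:
  φ: 2 + 5.581/60 = 2.0930167
  N ⇒ keep positive
  Lon: 7.67′ = 0.127833°; total 39.1278333
  hemisphere W, so the sign is −
Point 3:
  Latitude: 53 + 50.552/60 = 53.8425333
  N ⇒ keep positive
  λ: 2.19′ = 0.036500°; total 164.0365000
  E → positive
Point 4:
  φ: 88 + 58.211/60 = 88.9701833
  hemisphere S, so the sign is −
  Longitude: 17.349′ = 0.289150°; total 128.2891500
  hemisphere W, so the sign is −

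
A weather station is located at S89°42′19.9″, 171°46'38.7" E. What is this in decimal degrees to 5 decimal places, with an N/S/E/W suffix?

89.70553° S, 171.77742° E

Latitude: 89° + 42/60 + 19.9/3600 = 89 + 0.700000 + 0.005528 = 89.705528
λ: 171 + 46/60 + 38.7/3600 = 171.777417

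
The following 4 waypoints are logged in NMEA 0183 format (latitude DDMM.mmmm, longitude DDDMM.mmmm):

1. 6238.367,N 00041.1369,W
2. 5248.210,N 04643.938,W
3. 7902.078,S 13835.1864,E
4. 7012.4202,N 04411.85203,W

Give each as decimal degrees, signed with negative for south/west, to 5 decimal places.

1. 62.63945, -0.68562
2. 52.80350, -46.73230
3. -79.03463, 138.58644
4. 70.20700, -44.19753

Point 1:
  φ: degrees = first 2 digits = 62, minutes = 38.367; 62 + 38.367/60 = 62.639450
  N → positive
  Longitude: degrees = first 3 digits = 0, minutes = 41.1369; 0 + 41.1369/60 = 0.685615
  W → negative
Point 2:
  Latitude: split at 2 digits → 52° and 48.21′; 52 + 48.21/60 = 52.803500
  N → positive
  Longitude: split at 3 digits → 046° and 43.938′; 46 + 43.938/60 = 46.732300
  W → negative
Point 3:
  Latitude: degrees = first 2 digits = 79, minutes = 2.078; 79 + 2.078/60 = 79.034633
  S ⇒ negate
  Longitude: degrees = first 3 digits = 138, minutes = 35.1864; 138 + 35.1864/60 = 138.586440
  E ⇒ keep positive
Point 4:
  Latitude: degrees = first 2 digits = 70, minutes = 12.4202; 70 + 12.4202/60 = 70.207003
  N ⇒ keep positive
  Lon: split at 3 digits → 044° and 11.85203′; 44 + 11.85203/60 = 44.197534
  W ⇒ negate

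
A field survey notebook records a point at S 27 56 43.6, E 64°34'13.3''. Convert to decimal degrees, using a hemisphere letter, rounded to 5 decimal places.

Lat: 56′ + 43.6″ = 56.72667′; 27 + 56.72667/60 = 27.945444
Longitude: 64 + 34/60 + 13.3/3600 = 64.570361

27.94544° S, 64.57036° E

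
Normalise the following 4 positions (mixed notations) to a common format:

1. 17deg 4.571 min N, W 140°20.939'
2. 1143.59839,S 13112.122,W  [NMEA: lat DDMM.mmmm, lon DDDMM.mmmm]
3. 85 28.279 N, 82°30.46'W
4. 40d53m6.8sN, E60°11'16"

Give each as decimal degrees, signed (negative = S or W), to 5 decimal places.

1. 17.07618, -140.34898
2. -11.72664, -131.20203
3. 85.47132, -82.50767
4. 40.88522, 60.18778

Point 1:
  φ: 4.571′ = 0.076183°; total 17.076183
  N ⇒ keep positive
  Longitude: 140 + 20.939/60 = 140.348983
  W → negative
Point 2:
  φ: degrees = first 2 digits = 11, minutes = 43.59839; 11 + 43.59839/60 = 11.726640
  hemisphere S, so the sign is −
  Longitude: split at 3 digits → 131° and 12.122′; 131 + 12.122/60 = 131.202033
  W ⇒ negate
Point 3:
  φ: 85 + 28.279/60 = 85.471317
  N ⇒ keep positive
  Longitude: 82 + 30.46/60 = 82.507667
  hemisphere W, so the sign is −
Point 4:
  Latitude: 40° + 53/60 + 6.8/3600 = 40 + 0.883333 + 0.001889 = 40.885222
  N → positive
  Longitude: 11′ + 16″ = 11.26667′; 60 + 11.26667/60 = 60.187778
  E → positive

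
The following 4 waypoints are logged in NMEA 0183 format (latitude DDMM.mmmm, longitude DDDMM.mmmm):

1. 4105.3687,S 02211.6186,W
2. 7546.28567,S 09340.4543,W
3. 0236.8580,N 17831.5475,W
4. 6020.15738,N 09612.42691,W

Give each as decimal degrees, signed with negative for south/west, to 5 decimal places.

Point 1:
  Lat: split at 2 digits → 41° and 5.3687′; 41 + 5.3687/60 = 41.089478
  hemisphere S, so the sign is −
  Longitude: degrees = first 3 digits = 22, minutes = 11.6186; 22 + 11.6186/60 = 22.193643
  W → negative
Point 2:
  φ: split at 2 digits → 75° and 46.28567′; 75 + 46.28567/60 = 75.771428
  hemisphere S, so the sign is −
  λ: split at 3 digits → 093° and 40.4543′; 93 + 40.4543/60 = 93.674238
  hemisphere W, so the sign is −
Point 3:
  Lat: degrees = first 2 digits = 2, minutes = 36.858; 2 + 36.858/60 = 2.614300
  N → positive
  Longitude: split at 3 digits → 178° and 31.5475′; 178 + 31.5475/60 = 178.525792
  W ⇒ negate
Point 4:
  Latitude: split at 2 digits → 60° and 20.15738′; 60 + 20.15738/60 = 60.335956
  N → positive
  λ: degrees = first 3 digits = 96, minutes = 12.42691; 96 + 12.42691/60 = 96.207115
  W ⇒ negate

1. -41.08948, -22.19364
2. -75.77143, -93.67424
3. 2.61430, -178.52579
4. 60.33596, -96.20712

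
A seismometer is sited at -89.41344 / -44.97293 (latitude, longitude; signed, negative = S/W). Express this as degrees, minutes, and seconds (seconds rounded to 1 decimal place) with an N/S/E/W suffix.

89°24′48.4″ S, 44°58′22.5″ W

Latitude is negative → S; |value| = 89.413440
Lat: 0.413440° → 24.80640′; 0.80640 × 60 = 48.384″
Longitude is negative → W; |value| = 44.972930
Lon: 0.972930° → 58.37580′; 0.37580 × 60 = 22.548″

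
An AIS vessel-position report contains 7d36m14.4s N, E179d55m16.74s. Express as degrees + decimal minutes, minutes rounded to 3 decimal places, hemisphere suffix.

7° 36.240′ N, 179° 55.279′ E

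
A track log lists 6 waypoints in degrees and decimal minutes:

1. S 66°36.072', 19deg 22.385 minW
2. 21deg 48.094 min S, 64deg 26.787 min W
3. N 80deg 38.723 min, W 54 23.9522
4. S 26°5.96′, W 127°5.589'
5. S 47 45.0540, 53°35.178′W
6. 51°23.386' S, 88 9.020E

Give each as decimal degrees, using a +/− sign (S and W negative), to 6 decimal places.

1. -66.601200, -19.373083
2. -21.801567, -64.446450
3. 80.645383, -54.399203
4. -26.099333, -127.093150
5. -47.750900, -53.586300
6. -51.389767, 88.150333

Point 1:
  Latitude: 66 + 36.072/60 = 66.6012000
  hemisphere S, so the sign is −
  λ: 22.385′ = 0.373083°; total 19.3730833
  W ⇒ negate
Point 2:
  φ: 21 + 48.094/60 = 21.8015667
  S → negative
  Longitude: 64 + 26.787/60 = 64.4464500
  hemisphere W, so the sign is −
Point 3:
  Latitude: 38.723′ = 0.645383°; total 80.6453833
  N → positive
  λ: 23.9522′ = 0.399203°; total 54.3992033
  hemisphere W, so the sign is −
Point 4:
  φ: 26 + 5.96/60 = 26.0993333
  hemisphere S, so the sign is −
  Lon: 5.589′ = 0.093150°; total 127.0931500
  hemisphere W, so the sign is −
Point 5:
  Latitude: 47 + 45.054/60 = 47.7509000
  S → negative
  Longitude: 35.178′ = 0.586300°; total 53.5863000
  hemisphere W, so the sign is −
Point 6:
  φ: 51 + 23.386/60 = 51.3897667
  hemisphere S, so the sign is −
  Longitude: 88 + 9.02/60 = 88.1503333
  E ⇒ keep positive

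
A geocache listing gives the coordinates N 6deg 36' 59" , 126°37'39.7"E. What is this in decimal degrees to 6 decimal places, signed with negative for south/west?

6.616389, 126.627694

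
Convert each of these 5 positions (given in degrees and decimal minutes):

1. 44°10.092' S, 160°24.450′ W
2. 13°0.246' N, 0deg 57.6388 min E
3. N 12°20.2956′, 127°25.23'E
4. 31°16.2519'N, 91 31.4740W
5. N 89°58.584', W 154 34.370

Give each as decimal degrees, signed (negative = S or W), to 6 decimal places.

Point 1:
  φ: 10.092′ = 0.168200°; total 44.1682000
  hemisphere S, so the sign is −
  Lon: 160 + 24.45/60 = 160.4075000
  hemisphere W, so the sign is −
Point 2:
  φ: 13 + 0.246/60 = 13.0041000
  N → positive
  Longitude: 0 + 57.6388/60 = 0.9606467
  E → positive
Point 3:
  Lat: 12 + 20.2956/60 = 12.3382600
  N ⇒ keep positive
  Lon: 127 + 25.23/60 = 127.4205000
  E → positive
Point 4:
  Lat: 31 + 16.2519/60 = 31.2708650
  N → positive
  Lon: 91 + 31.474/60 = 91.5245667
  W ⇒ negate
Point 5:
  Latitude: 58.584′ = 0.976400°; total 89.9764000
  N ⇒ keep positive
  Lon: 34.37′ = 0.572833°; total 154.5728333
  W ⇒ negate

1. -44.168200, -160.407500
2. 13.004100, 0.960647
3. 12.338260, 127.420500
4. 31.270865, -91.524567
5. 89.976400, -154.572833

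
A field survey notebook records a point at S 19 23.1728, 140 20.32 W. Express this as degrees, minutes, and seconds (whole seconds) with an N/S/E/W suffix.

φ: fractional minutes 0.17280 × 60 = 10.37″
Longitude: 20.32000′ → 20′ and 0.32000 × 60 = 19.20″

19°23′10″ S, 140°20′19″ W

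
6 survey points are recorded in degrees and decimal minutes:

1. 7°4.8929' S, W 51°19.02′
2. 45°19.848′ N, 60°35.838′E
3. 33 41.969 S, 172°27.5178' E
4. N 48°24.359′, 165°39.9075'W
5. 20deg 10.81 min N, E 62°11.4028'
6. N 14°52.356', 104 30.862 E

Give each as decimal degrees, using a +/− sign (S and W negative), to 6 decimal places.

Point 1:
  φ: 7 + 4.8929/60 = 7.0815483
  hemisphere S, so the sign is −
  Lon: 51 + 19.02/60 = 51.3170000
  W → negative
Point 2:
  φ: 19.848′ = 0.330800°; total 45.3308000
  N → positive
  Lon: 60 + 35.838/60 = 60.5973000
  E → positive
Point 3:
  φ: 41.969′ = 0.699483°; total 33.6994833
  S → negative
  λ: 27.5178′ = 0.458630°; total 172.4586300
  E → positive
Point 4:
  Latitude: 24.359′ = 0.405983°; total 48.4059833
  N → positive
  λ: 39.9075′ = 0.665125°; total 165.6651250
  W → negative
Point 5:
  Lat: 10.81′ = 0.180167°; total 20.1801667
  N → positive
  λ: 11.4028′ = 0.190047°; total 62.1900467
  E ⇒ keep positive
Point 6:
  Lat: 52.356′ = 0.872600°; total 14.8726000
  N ⇒ keep positive
  Lon: 30.862′ = 0.514367°; total 104.5143667
  E ⇒ keep positive

1. -7.081548, -51.317000
2. 45.330800, 60.597300
3. -33.699483, 172.458630
4. 48.405983, -165.665125
5. 20.180167, 62.190047
6. 14.872600, 104.514367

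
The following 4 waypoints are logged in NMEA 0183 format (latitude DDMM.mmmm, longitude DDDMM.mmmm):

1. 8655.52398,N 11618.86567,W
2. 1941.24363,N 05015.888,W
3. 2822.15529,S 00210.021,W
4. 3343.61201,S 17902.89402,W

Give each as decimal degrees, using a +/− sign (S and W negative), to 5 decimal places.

1. 86.92540, -116.31443
2. 19.68739, -50.26480
3. -28.36925, -2.16702
4. -33.72687, -179.04823

Point 1:
  Latitude: degrees = first 2 digits = 86, minutes = 55.52398; 86 + 55.52398/60 = 86.925400
  N ⇒ keep positive
  Longitude: degrees = first 3 digits = 116, minutes = 18.86567; 116 + 18.86567/60 = 116.314428
  hemisphere W, so the sign is −
Point 2:
  Latitude: split at 2 digits → 19° and 41.24363′; 19 + 41.24363/60 = 19.687394
  N → positive
  Longitude: degrees = first 3 digits = 50, minutes = 15.888; 50 + 15.888/60 = 50.264800
  W ⇒ negate
Point 3:
  Lat: split at 2 digits → 28° and 22.15529′; 28 + 22.15529/60 = 28.369255
  S ⇒ negate
  Lon: degrees = first 3 digits = 2, minutes = 10.021; 2 + 10.021/60 = 2.167017
  W → negative
Point 4:
  Lat: split at 2 digits → 33° and 43.61201′; 33 + 43.61201/60 = 33.726867
  S → negative
  Longitude: degrees = first 3 digits = 179, minutes = 2.89402; 179 + 2.89402/60 = 179.048234
  W ⇒ negate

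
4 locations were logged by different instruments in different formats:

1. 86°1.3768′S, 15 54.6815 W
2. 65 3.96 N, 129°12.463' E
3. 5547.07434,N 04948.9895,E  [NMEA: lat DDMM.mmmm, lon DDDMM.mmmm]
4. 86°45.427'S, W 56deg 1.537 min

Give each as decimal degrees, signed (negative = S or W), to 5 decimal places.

1. -86.02295, -15.91136
2. 65.06600, 129.20772
3. 55.78457, 49.81649
4. -86.75712, -56.02562

Point 1:
  Lat: 86 + 1.3768/60 = 86.022947
  S → negative
  λ: 15 + 54.6815/60 = 15.911358
  W ⇒ negate
Point 2:
  Lat: 65 + 3.96/60 = 65.066000
  N → positive
  Lon: 12.463′ = 0.207717°; total 129.207717
  E → positive
Point 3:
  φ: split at 2 digits → 55° and 47.07434′; 55 + 47.07434/60 = 55.784572
  N → positive
  Longitude: split at 3 digits → 049° and 48.9895′; 49 + 48.9895/60 = 49.816492
  E ⇒ keep positive
Point 4:
  φ: 86 + 45.427/60 = 86.757117
  hemisphere S, so the sign is −
  λ: 56 + 1.537/60 = 56.025617
  W → negative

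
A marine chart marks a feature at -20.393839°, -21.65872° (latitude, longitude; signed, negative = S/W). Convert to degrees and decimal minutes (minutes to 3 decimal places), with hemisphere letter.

Latitude is negative → S; |value| = 20.393839
φ: 20° + 0.393839 × 60 = 20° 23.63034′
Longitude is negative → W; |value| = 21.658720
λ: fractional part 0.658720 → 39.52320 minutes

20° 23.630′ S, 21° 39.523′ W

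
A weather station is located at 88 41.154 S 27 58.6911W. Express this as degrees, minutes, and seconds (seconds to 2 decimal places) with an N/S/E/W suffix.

φ: 41.15400′ → 41′ and 0.15400 × 60 = 9.2400″
Lon: 58.69110′ → 58′ and 0.69110 × 60 = 41.4660″

88°41′9.24″ S, 27°58′41.47″ W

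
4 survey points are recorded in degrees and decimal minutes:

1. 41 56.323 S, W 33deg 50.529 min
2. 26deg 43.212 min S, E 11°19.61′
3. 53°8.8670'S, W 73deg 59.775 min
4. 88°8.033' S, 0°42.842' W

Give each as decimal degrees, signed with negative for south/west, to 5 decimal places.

Point 1:
  Lat: 41 + 56.323/60 = 41.938717
  hemisphere S, so the sign is −
  Longitude: 33 + 50.529/60 = 33.842150
  W ⇒ negate
Point 2:
  Latitude: 43.212′ = 0.720200°; total 26.720200
  hemisphere S, so the sign is −
  Lon: 11 + 19.61/60 = 11.326833
  E → positive
Point 3:
  Lat: 53 + 8.867/60 = 53.147783
  S ⇒ negate
  Lon: 59.775′ = 0.996250°; total 73.996250
  W ⇒ negate
Point 4:
  φ: 88 + 8.033/60 = 88.133883
  S ⇒ negate
  Longitude: 0 + 42.842/60 = 0.714033
  W → negative

1. -41.93872, -33.84215
2. -26.72020, 11.32683
3. -53.14778, -73.99625
4. -88.13388, -0.71403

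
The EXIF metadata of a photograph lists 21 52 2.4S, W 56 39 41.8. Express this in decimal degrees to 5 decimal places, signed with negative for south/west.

Lat: 52′ + 2.4″ = 52.04000′; 21 + 52.04000/60 = 21.867333
S → negative
λ: 56° + 39/60 + 41.8/3600 = 56 + 0.650000 + 0.011611 = 56.661611
W ⇒ negate

-21.86733, -56.66161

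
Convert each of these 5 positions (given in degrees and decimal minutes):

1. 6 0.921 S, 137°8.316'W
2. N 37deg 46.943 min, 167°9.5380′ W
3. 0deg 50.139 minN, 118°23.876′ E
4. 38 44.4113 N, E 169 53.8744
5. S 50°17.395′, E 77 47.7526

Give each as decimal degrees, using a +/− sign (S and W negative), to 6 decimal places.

1. -6.015350, -137.138600
2. 37.782383, -167.158967
3. 0.835650, 118.397933
4. 38.740188, 169.897907
5. -50.289917, 77.795877

Point 1:
  Lat: 6 + 0.921/60 = 6.0153500
  S → negative
  λ: 8.316′ = 0.138600°; total 137.1386000
  hemisphere W, so the sign is −
Point 2:
  Lat: 37 + 46.943/60 = 37.7823833
  N ⇒ keep positive
  λ: 167 + 9.538/60 = 167.1589667
  W → negative
Point 3:
  Latitude: 0 + 50.139/60 = 0.8356500
  N ⇒ keep positive
  Lon: 118 + 23.876/60 = 118.3979333
  E ⇒ keep positive
Point 4:
  Lat: 44.4113′ = 0.740188°; total 38.7401883
  N → positive
  λ: 53.8744′ = 0.897907°; total 169.8979067
  E → positive
Point 5:
  φ: 50 + 17.395/60 = 50.2899167
  S → negative
  Lon: 47.7526′ = 0.795877°; total 77.7958767
  E ⇒ keep positive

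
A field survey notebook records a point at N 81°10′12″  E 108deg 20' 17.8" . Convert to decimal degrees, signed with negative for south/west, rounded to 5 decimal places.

81.17000, 108.33828

φ: 81 + 10/60 + 12/3600 = 81.170000
N → positive
Longitude: 108 + 20/60 + 17.8/3600 = 108.338278
E ⇒ keep positive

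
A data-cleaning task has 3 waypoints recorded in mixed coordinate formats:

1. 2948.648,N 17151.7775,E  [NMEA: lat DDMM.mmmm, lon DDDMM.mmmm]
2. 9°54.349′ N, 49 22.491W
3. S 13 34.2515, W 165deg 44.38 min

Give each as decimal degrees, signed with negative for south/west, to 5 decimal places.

Point 1:
  Latitude: split at 2 digits → 29° and 48.648′; 29 + 48.648/60 = 29.810800
  N → positive
  Longitude: degrees = first 3 digits = 171, minutes = 51.7775; 171 + 51.7775/60 = 171.862958
  E → positive
Point 2:
  Latitude: 54.349′ = 0.905817°; total 9.905817
  N → positive
  Longitude: 22.491′ = 0.374850°; total 49.374850
  W ⇒ negate
Point 3:
  Lat: 34.2515′ = 0.570858°; total 13.570858
  hemisphere S, so the sign is −
  Lon: 165 + 44.38/60 = 165.739667
  hemisphere W, so the sign is −

1. 29.81080, 171.86296
2. 9.90582, -49.37485
3. -13.57086, -165.73967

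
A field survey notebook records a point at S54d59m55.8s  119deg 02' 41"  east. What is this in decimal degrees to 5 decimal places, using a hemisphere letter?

Lat: 54 + 59/60 + 55.8/3600 = 54.998833
Longitude: 119 + 2/60 + 41/3600 = 119.044722

54.99883° S, 119.04472° E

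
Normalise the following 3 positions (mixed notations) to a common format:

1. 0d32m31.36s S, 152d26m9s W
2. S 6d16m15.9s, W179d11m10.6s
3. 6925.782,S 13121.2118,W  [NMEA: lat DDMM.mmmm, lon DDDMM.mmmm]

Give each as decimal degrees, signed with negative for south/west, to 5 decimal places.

1. -0.54204, -152.43583
2. -6.27108, -179.18628
3. -69.42970, -131.35353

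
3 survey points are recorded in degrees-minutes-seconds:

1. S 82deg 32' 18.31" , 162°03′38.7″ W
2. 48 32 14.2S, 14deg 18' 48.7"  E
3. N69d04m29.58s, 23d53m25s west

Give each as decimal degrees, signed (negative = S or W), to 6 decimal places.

1. -82.538419, -162.060750
2. -48.537278, 14.313528
3. 69.074883, -23.890278

Point 1:
  Lat: 82° + 32/60 + 18.31/3600 = 82 + 0.533333 + 0.005086 = 82.5384194
  S ⇒ negate
  Lon: 162° + 3/60 + 38.7/3600 = 162 + 0.050000 + 0.010750 = 162.0607500
  W ⇒ negate
Point 2:
  Latitude: 48° + 32/60 + 14.2/3600 = 48 + 0.533333 + 0.003944 = 48.5372778
  S ⇒ negate
  Lon: 14 + 18/60 + 48.7/3600 = 14.3135278
  E → positive
Point 3:
  Lat: 4′ + 29.58″ = 4.49300′; 69 + 4.49300/60 = 69.0748833
  N → positive
  λ: 23° + 53/60 + 25/3600 = 23 + 0.883333 + 0.006944 = 23.8902778
  W → negative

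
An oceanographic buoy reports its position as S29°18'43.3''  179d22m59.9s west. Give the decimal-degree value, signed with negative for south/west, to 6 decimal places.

Lat: 18′ + 43.3″ = 18.72167′; 29 + 18.72167/60 = 29.3120278
S ⇒ negate
Lon: 179° + 22/60 + 59.9/3600 = 179 + 0.366667 + 0.016639 = 179.3833056
hemisphere W, so the sign is −

-29.312028, -179.383306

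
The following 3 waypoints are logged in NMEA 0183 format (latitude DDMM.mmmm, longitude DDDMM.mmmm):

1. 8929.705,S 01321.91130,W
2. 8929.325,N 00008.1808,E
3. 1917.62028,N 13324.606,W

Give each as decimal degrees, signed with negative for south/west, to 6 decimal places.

1. -89.495083, -13.365188
2. 89.488750, 0.136347
3. 19.293671, -133.410100

Point 1:
  φ: split at 2 digits → 89° and 29.705′; 89 + 29.705/60 = 89.4950833
  S ⇒ negate
  λ: split at 3 digits → 013° and 21.9113′; 13 + 21.9113/60 = 13.3651883
  W → negative
Point 2:
  φ: split at 2 digits → 89° and 29.325′; 89 + 29.325/60 = 89.4887500
  N ⇒ keep positive
  Lon: degrees = first 3 digits = 0, minutes = 8.1808; 0 + 8.1808/60 = 0.1363467
  E → positive
Point 3:
  Latitude: degrees = first 2 digits = 19, minutes = 17.62028; 19 + 17.62028/60 = 19.2936713
  N ⇒ keep positive
  Longitude: split at 3 digits → 133° and 24.606′; 133 + 24.606/60 = 133.4101000
  W ⇒ negate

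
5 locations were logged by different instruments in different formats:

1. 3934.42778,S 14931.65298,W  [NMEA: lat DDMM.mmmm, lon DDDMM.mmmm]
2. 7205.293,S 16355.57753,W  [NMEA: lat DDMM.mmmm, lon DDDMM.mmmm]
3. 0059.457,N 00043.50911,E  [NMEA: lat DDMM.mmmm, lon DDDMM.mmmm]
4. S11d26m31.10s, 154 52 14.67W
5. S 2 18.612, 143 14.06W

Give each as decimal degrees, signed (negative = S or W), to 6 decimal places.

1. -39.573796, -149.527550
2. -72.088217, -163.926292
3. 0.990950, 0.725152
4. -11.441972, -154.870742
5. -2.310200, -143.234333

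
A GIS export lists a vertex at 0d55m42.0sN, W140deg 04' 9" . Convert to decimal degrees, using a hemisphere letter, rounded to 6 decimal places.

Lat: 0° + 55/60 + 42/3600 = 0 + 0.916667 + 0.011667 = 0.9283333
Lon: 4′ + 9″ = 4.15000′; 140 + 4.15000/60 = 140.0691667

0.928333° N, 140.069167° W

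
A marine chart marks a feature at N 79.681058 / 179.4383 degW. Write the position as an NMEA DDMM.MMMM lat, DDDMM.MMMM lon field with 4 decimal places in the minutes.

7940.8635,N / 17926.2980,W

φ: fractional part 0.681058 → 40.863480 minutes
Lon: fractional part 0.438300 → 26.298000 minutes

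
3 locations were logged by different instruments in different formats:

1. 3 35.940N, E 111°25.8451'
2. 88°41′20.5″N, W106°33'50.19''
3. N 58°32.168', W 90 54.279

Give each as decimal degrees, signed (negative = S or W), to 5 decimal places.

1. 3.59900, 111.43075
2. 88.68903, -106.56394
3. 58.53613, -90.90465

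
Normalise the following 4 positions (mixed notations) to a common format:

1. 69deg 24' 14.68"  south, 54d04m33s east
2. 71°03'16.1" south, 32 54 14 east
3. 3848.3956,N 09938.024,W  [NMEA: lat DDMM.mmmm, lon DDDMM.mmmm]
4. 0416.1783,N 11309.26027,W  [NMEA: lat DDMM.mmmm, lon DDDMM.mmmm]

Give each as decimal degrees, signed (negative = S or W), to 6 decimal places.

1. -69.404078, 54.075833
2. -71.054472, 32.903889
3. 38.806593, -99.633733
4. 4.269638, -113.154338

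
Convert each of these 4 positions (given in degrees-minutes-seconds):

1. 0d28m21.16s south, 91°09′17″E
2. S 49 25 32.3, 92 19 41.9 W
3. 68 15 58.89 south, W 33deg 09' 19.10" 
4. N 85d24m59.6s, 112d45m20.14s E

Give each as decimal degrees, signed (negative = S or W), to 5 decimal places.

Point 1:
  Latitude: 28′ + 21.16″ = 28.35267′; 0 + 28.35267/60 = 0.472544
  S → negative
  Lon: 91 + 9/60 + 17/3600 = 91.154722
  E ⇒ keep positive
Point 2:
  Lat: 25′ + 32.3″ = 25.53833′; 49 + 25.53833/60 = 49.425639
  S → negative
  λ: 92° + 19/60 + 41.9/3600 = 92 + 0.316667 + 0.011639 = 92.328306
  hemisphere W, so the sign is −
Point 3:
  Latitude: 68 + 15/60 + 58.89/3600 = 68.266358
  hemisphere S, so the sign is −
  Lon: 33 + 9/60 + 19.1/3600 = 33.155306
  hemisphere W, so the sign is −
Point 4:
  Latitude: 85 + 24/60 + 59.6/3600 = 85.416556
  N ⇒ keep positive
  λ: 112 + 45/60 + 20.14/3600 = 112.755594
  E → positive

1. -0.47254, 91.15472
2. -49.42564, -92.32831
3. -68.26636, -33.15531
4. 85.41656, 112.75559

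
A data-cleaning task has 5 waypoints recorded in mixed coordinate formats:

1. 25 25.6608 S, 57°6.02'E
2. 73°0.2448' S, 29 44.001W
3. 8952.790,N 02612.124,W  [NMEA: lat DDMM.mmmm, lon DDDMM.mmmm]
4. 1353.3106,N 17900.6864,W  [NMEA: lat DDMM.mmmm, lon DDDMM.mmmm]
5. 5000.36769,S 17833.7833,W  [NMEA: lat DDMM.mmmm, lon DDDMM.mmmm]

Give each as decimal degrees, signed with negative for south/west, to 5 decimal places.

Point 1:
  φ: 25.6608′ = 0.427680°; total 25.427680
  hemisphere S, so the sign is −
  Lon: 57 + 6.02/60 = 57.100333
  E → positive
Point 2:
  φ: 0.2448′ = 0.004080°; total 73.004080
  S → negative
  Longitude: 29 + 44.001/60 = 29.733350
  hemisphere W, so the sign is −
Point 3:
  Latitude: split at 2 digits → 89° and 52.79′; 89 + 52.79/60 = 89.879833
  N → positive
  Longitude: split at 3 digits → 026° and 12.124′; 26 + 12.124/60 = 26.202067
  W ⇒ negate
Point 4:
  Lat: split at 2 digits → 13° and 53.3106′; 13 + 53.3106/60 = 13.888510
  N ⇒ keep positive
  Lon: degrees = first 3 digits = 179, minutes = 0.6864; 179 + 0.6864/60 = 179.011440
  hemisphere W, so the sign is −
Point 5:
  Latitude: split at 2 digits → 50° and 0.36769′; 50 + 0.36769/60 = 50.006128
  S ⇒ negate
  Longitude: split at 3 digits → 178° and 33.7833′; 178 + 33.7833/60 = 178.563055
  W → negative

1. -25.42768, 57.10033
2. -73.00408, -29.73335
3. 89.87983, -26.20207
4. 13.88851, -179.01144
5. -50.00613, -178.56306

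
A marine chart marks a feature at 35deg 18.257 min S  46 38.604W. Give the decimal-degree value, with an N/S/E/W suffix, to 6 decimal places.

35.304283° S, 46.643400° W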